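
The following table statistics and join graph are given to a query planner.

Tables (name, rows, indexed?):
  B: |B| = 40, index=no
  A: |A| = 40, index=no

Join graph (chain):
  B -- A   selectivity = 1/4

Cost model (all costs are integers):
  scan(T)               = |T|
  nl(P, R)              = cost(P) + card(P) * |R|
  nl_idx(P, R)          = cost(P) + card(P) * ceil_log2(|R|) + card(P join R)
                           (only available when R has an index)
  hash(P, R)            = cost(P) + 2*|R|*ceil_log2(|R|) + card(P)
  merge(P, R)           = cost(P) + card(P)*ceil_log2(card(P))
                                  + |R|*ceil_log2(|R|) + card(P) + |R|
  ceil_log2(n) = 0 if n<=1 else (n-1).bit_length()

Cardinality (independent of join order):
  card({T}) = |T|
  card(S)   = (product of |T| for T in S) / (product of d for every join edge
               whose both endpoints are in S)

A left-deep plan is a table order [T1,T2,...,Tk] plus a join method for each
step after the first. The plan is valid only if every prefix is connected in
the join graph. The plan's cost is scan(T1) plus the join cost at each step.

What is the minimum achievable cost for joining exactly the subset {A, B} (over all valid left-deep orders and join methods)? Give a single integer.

Selinger DP over subsets of {A,B}:
  {B}: scan cost=40, card=40
  {A}: scan cost=40, card=40
  {AB}: card=400; try (B,hash)→560, (A,hash)→560, (B,merge)→600, (A,merge)→600, (B,nl)→1640, (A,nl)→1640; best=560 via (B,hash)

560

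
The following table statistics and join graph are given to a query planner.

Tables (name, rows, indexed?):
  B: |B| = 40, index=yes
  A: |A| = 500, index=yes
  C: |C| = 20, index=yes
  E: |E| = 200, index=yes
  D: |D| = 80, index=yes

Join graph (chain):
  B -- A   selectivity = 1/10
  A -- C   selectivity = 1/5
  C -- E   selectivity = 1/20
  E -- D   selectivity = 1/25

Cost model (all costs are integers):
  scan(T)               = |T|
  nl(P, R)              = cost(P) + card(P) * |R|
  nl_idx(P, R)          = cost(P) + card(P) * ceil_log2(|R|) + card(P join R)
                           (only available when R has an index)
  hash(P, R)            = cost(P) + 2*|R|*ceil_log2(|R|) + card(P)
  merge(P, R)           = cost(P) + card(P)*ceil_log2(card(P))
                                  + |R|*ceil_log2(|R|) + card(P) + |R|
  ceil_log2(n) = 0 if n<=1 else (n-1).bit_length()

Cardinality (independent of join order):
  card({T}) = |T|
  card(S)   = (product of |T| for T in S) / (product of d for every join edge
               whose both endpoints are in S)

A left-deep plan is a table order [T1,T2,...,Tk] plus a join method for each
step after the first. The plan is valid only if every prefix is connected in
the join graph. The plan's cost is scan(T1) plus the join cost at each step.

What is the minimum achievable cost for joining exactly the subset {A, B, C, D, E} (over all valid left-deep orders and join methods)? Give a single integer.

Selinger DP over subsets of {A,B,C,D,E}:
  {B}: scan cost=40, card=40
  {A}: scan cost=500, card=500
  {C}: scan cost=20, card=20
  {E}: scan cost=200, card=200
  {D}: scan cost=80, card=80
  {AB}: card=2000; try (B,hash)→1480, (A,nl_idx)→2400, (A,merge)→5320, (B,nl_idx)→5500, (B,merge)→5780, (A,hash)→9080 …(+2); best=1480 via (B,hash)
  {AC}: card=2000; try (C,hash)→1200, (A,nl_idx)→2200, (C,nl_idx)→5000, (A,merge)→5140, (C,merge)→5620, (A,hash)→9040 …(+2); best=1200 via (C,hash)
  {CE}: card=200; try (E,nl_idx)→380, (C,hash)→600, (C,nl_idx)→1400, (E,merge)→1940, (C,merge)→2120, (E,hash)→3240 …(+2); best=380 via (E,nl_idx)
  {DE}: card=640; try (E,nl_idx)→1360, (D,hash)→1520, (D,nl_idx)→2240, (E,merge)→2520, (D,merge)→2640, (E,hash)→3360 …(+2); best=1360 via (E,nl_idx)
  {ABC}: card=8000; try (C,hash)→3680, (B,hash)→3680, (C,nl_idx)→19480, (B,nl_idx)→21200, (B,merge)→25480, (C,merge)→25600 …(+2); best=3680 via (C,hash)
  {ACE}: card=20000; try (E,hash)→6400, (A,merge)→7180, (A,hash)→9580, (A,nl_idx)→22180, (E,merge)→27000, (E,nl_idx)→37200 …(+2); best=6400 via (E,hash)
  {CDE}: card=640; try (D,hash)→1700, (C,hash)→2200, (D,nl_idx)→2420, (D,merge)→2820, (C,nl_idx)→5200, (C,merge)→8520 …(+2); best=1700 via (D,hash)
  {ABCE}: card=80000; try (E,hash)→14880, (B,hash)→26880, (E,merge)→117480, (E,nl_idx)→147680, (B,nl_idx)→206400, (B,merge)→326680 …(+2); best=14880 via (E,hash)
  {ACDE}: card=64000; try (A,hash)→11340, (A,merge)→13740, (D,hash)→27520, (A,nl_idx)→71460, (D,nl_idx)→210400, (A,nl)→321700 …(+2); best=11340 via (A,hash)
  {ABCDE}: card=256000; try (B,hash)→75820, (D,hash)→96000, (B,nl_idx)→651340, (D,nl_idx)→830880, (B,merge)→1099620, (D,merge)→1455520 …(+2); best=75820 via (B,hash)

75820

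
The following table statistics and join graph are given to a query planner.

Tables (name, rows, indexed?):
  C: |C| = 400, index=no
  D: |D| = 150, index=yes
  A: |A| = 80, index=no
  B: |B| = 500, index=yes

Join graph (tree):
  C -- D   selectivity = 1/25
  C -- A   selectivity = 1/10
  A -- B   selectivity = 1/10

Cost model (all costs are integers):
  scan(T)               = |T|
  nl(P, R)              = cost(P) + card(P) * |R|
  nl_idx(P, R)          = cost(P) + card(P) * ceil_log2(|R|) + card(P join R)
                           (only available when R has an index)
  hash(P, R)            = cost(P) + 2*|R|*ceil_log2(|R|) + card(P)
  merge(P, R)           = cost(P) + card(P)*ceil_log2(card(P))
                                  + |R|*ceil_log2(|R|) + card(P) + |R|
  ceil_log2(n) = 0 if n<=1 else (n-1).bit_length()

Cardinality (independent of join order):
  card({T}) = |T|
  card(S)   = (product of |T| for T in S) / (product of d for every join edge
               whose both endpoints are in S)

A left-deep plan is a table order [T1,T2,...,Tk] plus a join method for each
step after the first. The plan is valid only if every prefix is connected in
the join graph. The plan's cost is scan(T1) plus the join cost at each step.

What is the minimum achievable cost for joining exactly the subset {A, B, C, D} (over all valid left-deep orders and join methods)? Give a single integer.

34920

Selinger DP over subsets of {A,B,C,D}:
  {C}: scan cost=400, card=400
  {D}: scan cost=150, card=150
  {A}: scan cost=80, card=80
  {B}: scan cost=500, card=500
  {CD}: card=2400; try (D,hash)→3200, (C,merge)→5500, (D,merge)→5750, (D,nl_idx)→6000, (C,hash)→7500, (C,nl)→60150 …(+1); best=3200 via (D,hash)
  {AC}: card=3200; try (A,hash)→1920, (C,merge)→4720, (A,merge)→5040, (C,hash)→7360, (C,nl)→32080, (A,nl)→32400; best=1920 via (A,hash)
  {AB}: card=4000; try (A,hash)→2120, (B,nl_idx)→4800, (B,merge)→5720, (A,merge)→6140, (B,hash)→9160, (B,nl)→40080 …(+1); best=2120 via (A,hash)
  {ACD}: card=19200; try (A,hash)→6720, (D,hash)→7520, (A,merge)→35040, (D,merge)→44870, (D,nl_idx)→46720, (A,nl)→195200 …(+1); best=6720 via (A,hash)
  {ABC}: card=160000; try (C,hash)→13320, (B,hash)→14120, (B,merge)→48520, (C,merge)→58120, (B,nl_idx)→190720, (B,nl)→1601920 …(+1); best=13320 via (C,hash)
  {ABCD}: card=960000; try (B,hash)→34920, (D,hash)→175720, (B,merge)→318920, (B,nl_idx)→1139520, (D,nl_idx)→2253320, (D,merge)→3054670 …(+2); best=34920 via (B,hash)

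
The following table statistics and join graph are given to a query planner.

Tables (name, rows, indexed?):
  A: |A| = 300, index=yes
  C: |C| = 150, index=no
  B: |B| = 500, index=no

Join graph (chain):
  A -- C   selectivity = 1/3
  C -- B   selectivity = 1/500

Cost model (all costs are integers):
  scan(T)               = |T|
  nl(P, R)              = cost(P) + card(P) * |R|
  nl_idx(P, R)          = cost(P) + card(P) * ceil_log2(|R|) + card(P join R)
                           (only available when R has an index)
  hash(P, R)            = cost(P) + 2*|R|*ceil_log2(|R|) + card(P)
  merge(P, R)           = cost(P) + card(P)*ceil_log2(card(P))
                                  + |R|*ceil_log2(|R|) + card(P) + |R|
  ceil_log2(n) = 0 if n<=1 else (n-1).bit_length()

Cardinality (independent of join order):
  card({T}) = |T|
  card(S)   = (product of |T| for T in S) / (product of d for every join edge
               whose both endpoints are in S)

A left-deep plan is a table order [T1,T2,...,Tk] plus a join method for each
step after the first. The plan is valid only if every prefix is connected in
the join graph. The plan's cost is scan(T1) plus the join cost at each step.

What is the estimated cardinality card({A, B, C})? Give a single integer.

Tables in S: A(300), B(500), C(150)
Edges inside S: A-C(d=3), C-B(d=500)
numerator = 300 * 500 * 150 = 22500000
denominator = 3 * 500 = 1500
card(S) = 22500000 / 1500 = 15000

15000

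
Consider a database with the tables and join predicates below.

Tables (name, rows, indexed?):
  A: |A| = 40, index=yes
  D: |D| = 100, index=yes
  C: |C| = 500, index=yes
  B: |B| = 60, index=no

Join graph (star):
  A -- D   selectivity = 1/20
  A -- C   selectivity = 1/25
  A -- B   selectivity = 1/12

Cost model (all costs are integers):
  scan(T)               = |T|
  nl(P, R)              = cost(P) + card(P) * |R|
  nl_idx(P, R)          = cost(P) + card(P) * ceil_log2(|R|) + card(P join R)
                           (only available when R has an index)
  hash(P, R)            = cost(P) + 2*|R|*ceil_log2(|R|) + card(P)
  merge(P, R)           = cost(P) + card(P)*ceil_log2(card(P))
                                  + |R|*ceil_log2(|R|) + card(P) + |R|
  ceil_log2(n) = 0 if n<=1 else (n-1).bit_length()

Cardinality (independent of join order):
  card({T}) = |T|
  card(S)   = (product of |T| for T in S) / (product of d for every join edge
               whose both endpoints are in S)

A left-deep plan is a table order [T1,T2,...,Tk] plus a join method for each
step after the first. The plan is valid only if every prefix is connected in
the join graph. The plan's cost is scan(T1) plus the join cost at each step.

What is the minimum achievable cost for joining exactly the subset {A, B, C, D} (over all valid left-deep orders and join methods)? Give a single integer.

Selinger DP over subsets of {A,B,C,D}:
  {A}: scan cost=40, card=40
  {D}: scan cost=100, card=100
  {C}: scan cost=500, card=500
  {B}: scan cost=60, card=60
  {AD}: card=200; try (D,nl_idx)→520, (A,hash)→680, (A,nl_idx)→900, (D,merge)→1120, (A,merge)→1180, (D,hash)→1480 …(+2); best=520 via (D,nl_idx)
  {AC}: card=800; try (C,nl_idx)→1200, (A,hash)→1480, (A,nl_idx)→4300, (C,merge)→5320, (A,merge)→5780, (C,hash)→9080 …(+2); best=1200 via (C,nl_idx)
  {AB}: card=200; try (A,hash)→600, (A,nl_idx)→620, (B,merge)→740, (A,merge)→760, (B,hash)→800, (B,nl)→2440 …(+1); best=600 via (A,hash)
  {ACD}: card=4000; try (D,hash)→3400, (C,nl_idx)→6320, (C,merge)→7320, (C,hash)→9720, (D,merge)→10800, (D,nl_idx)→10800 …(+2); best=3400 via (D,hash)
  {ABD}: card=1000; try (B,hash)→1440, (D,hash)→2200, (B,merge)→2740, (D,nl_idx)→3000, (D,merge)→3200, (B,nl)→12520 …(+1); best=1440 via (B,hash)
  {ABC}: card=4000; try (B,hash)→2720, (C,nl_idx)→6400, (C,merge)→7400, (C,hash)→9800, (B,merge)→10420, (B,nl)→49200 …(+1); best=2720 via (B,hash)
  {ABCD}: card=20000; try (D,hash)→8120, (B,hash)→8120, (C,hash)→11440, (C,merge)→17440, (C,nl_idx)→30440, (D,nl_idx)→50720 …(+5); best=8120 via (D,hash)

8120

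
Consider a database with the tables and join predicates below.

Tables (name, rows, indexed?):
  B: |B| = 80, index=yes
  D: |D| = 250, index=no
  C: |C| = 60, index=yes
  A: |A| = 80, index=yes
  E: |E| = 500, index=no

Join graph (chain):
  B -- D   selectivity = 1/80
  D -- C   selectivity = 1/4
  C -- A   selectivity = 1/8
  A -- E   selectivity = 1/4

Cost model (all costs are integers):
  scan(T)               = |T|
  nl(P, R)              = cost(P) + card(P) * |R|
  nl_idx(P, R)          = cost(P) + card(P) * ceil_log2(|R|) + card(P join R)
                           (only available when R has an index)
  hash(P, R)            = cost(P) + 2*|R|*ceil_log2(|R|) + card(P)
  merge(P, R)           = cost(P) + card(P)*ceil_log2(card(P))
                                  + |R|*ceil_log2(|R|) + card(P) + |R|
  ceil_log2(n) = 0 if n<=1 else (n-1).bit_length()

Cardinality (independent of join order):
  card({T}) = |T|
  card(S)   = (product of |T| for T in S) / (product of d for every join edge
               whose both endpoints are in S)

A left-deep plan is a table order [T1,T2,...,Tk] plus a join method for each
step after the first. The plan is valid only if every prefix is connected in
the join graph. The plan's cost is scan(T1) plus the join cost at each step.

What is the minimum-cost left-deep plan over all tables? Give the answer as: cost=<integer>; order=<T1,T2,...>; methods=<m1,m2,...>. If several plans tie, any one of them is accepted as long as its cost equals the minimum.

cost=53960; order=D,B,C,A,E; methods=hash,hash,hash,hash

Selinger DP (subsets sized 1..n):
  {B}: scan cost=80, card=80
  {D}: scan cost=250, card=250
  {C}: scan cost=60, card=60
  {A}: scan cost=80, card=80
  {E}: scan cost=500, card=500
  {BD}: card=250; try (B,hash)→1620, (B,nl_idx)→2250, (D,merge)→2970, (B,merge)→3140, (D,hash)→4160, (D,nl)→20080 …(+1); best=1620 via (B,hash)
  {CD}: card=3750; try (C,hash)→1220, (D,merge)→2730, (C,merge)→2920, (D,hash)→4120, (C,nl_idx)→5500, (D,nl)→15060 …(+1); best=1220 via (C,hash)
  {AC}: card=600; try (C,hash)→880, (A,nl_idx)→1080, (A,merge)→1120, (C,merge)→1140, (C,nl_idx)→1160, (A,hash)→1240 …(+2); best=880 via (C,hash)
  {AE}: card=10000; try (A,hash)→2120, (E,merge)→5720, (A,merge)→6140, (E,hash)→9160, (A,nl_idx)→14000, (E,nl)→40080 …(+1); best=2120 via (A,hash)
  {BCD}: card=3750; try (C,hash)→2590, (C,merge)→4290, (B,hash)→6090, (C,nl_idx)→6870, (C,nl)→16620, (B,nl_idx)→31220 …(+2); best=2590 via (C,hash)
  {ACD}: card=37500; try (D,hash)→5480, (A,hash)→6090, (D,merge)→9730, (A,merge)→50610, (A,nl_idx)→64970, (D,nl)→150880 …(+1); best=5480 via (D,hash)
  {ACE}: card=75000; try (E,hash)→10480, (E,merge)→12480, (C,hash)→12840, (C,nl_idx)→137120, (C,merge)→152540, (E,nl)→300880 …(+1); best=10480 via (E,hash)
  {ABCD}: card=37500; try (A,hash)→7460, (B,hash)→44100, (A,merge)→51980, (A,nl_idx)→66340, (A,nl)→302590, (B,nl_idx)→305480 …(+2); best=7460 via (A,hash)
  {ACDE}: card=4687500; try (E,hash)→51980, (D,hash)→89480, (E,merge)→647980, (D,merge)→1362730, (E,nl)→18755480, (D,nl)→18760480; best=51980 via (E,hash)
  {ABCDE}: card=4687500; try (E,hash)→53960, (E,merge)→649960, (B,hash)→4740600, (E,nl)→18757460, (B,nl_idx)→37551980, (B,merge)→112552620 …(+1); best=53960 via (E,hash)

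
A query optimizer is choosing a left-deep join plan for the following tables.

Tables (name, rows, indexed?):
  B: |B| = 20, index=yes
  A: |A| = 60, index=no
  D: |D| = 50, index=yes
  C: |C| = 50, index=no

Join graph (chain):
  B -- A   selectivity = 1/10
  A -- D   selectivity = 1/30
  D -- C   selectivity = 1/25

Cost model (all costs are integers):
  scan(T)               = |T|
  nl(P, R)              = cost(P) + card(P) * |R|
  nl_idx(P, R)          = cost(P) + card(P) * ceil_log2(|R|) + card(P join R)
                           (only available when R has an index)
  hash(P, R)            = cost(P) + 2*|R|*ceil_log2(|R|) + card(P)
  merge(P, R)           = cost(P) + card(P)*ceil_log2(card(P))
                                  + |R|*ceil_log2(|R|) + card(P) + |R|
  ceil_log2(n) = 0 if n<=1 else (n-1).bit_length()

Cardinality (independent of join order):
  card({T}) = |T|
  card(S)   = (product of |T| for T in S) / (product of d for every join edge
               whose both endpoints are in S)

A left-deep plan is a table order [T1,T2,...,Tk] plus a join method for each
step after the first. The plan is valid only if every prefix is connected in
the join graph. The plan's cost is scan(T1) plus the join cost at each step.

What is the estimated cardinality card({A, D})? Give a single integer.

Tables in S: A(60), D(50)
Edges inside S: A-D(d=30)
numerator = 60 * 50 = 3000
denominator = 30 = 30
card(S) = 3000 / 30 = 100

100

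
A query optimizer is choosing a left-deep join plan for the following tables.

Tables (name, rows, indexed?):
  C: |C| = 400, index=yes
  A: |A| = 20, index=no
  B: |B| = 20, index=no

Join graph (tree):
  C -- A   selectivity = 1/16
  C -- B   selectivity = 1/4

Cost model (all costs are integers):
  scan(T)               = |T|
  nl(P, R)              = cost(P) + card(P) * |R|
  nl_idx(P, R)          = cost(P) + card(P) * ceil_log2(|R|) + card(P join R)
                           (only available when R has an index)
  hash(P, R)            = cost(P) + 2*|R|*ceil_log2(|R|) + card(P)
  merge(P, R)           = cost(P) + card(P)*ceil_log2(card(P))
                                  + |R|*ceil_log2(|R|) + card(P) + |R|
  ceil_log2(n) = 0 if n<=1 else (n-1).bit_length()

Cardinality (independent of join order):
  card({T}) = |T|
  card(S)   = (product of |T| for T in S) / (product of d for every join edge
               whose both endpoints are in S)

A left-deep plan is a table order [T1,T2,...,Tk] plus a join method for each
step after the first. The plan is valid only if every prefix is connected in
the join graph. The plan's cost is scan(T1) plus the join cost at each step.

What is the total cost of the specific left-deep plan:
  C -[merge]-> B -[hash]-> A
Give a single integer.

6720

step 1: scan C: cost=400, card=400
step 2: join B via merge
    card(P join B) = 400*20/(4) = 2000
    cost = 400 + 400*9 + 20*5 + 400 + 20 = 4520
step 3: join A via hash
    card(P join A) = 2000*20/(16) = 2500
    cost = 4520 + 2*20*5 + 2000 = 6720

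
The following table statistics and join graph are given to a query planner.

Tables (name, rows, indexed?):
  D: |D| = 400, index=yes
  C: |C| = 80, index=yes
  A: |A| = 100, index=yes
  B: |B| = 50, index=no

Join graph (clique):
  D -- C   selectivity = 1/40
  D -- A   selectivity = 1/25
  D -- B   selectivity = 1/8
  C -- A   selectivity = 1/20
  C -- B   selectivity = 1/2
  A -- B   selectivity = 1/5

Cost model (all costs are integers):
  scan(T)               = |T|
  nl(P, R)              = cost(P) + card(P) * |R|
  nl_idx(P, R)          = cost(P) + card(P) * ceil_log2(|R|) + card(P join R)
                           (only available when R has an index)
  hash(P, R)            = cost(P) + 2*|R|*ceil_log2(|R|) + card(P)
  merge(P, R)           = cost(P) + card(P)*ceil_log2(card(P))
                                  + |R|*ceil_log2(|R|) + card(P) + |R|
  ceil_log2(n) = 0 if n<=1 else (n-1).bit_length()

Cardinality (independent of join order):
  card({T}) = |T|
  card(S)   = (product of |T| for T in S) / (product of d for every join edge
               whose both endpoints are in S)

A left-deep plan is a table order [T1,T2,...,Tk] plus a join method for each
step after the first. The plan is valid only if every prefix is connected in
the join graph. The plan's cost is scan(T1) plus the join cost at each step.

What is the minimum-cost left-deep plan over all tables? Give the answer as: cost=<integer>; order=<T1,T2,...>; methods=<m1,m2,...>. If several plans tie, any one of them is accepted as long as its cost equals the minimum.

cost=4560; order=C,D,A,B; methods=nl_idx,hash,hash

Selinger DP (subsets sized 1..n):
  {D}: scan cost=400, card=400
  {C}: scan cost=80, card=80
  {A}: scan cost=100, card=100
  {B}: scan cost=50, card=50
  {CD}: card=800; try (D,nl_idx)→1600, (C,hash)→1920, (C,nl_idx)→4000, (D,merge)→4720, (C,merge)→5040, (D,hash)→7360 …(+2); best=1600 via (D,nl_idx)
  {AD}: card=1600; try (A,hash)→2200, (D,nl_idx)→2600, (A,nl_idx)→4800, (D,merge)→4900, (A,merge)→5200, (D,hash)→7400 …(+2); best=2200 via (A,hash)
  {BD}: card=2500; try (B,hash)→1400, (D,nl_idx)→3000, (D,merge)→4400, (B,merge)→4750, (D,hash)→7300, (D,nl)→20050 …(+1); best=1400 via (B,hash)
  {AC}: card=400; try (A,nl_idx)→1040, (C,nl_idx)→1200, (C,hash)→1320, (A,merge)→1520, (C,merge)→1540, (A,hash)→1560 …(+2); best=1040 via (A,nl_idx)
  {BC}: card=2000; try (B,hash)→760, (C,merge)→1040, (B,merge)→1070, (C,hash)→1220, (C,nl_idx)→2400, (C,nl)→4050 …(+1); best=760 via (B,hash)
  {AB}: card=1000; try (B,hash)→800, (A,merge)→1200, (B,merge)→1250, (A,nl_idx)→1400, (A,hash)→1500, (A,nl)→5050 …(+1); best=800 via (B,hash)
  {ACD}: card=160; try (A,hash)→3800, (D,nl_idx)→4800, (C,hash)→4920, (A,nl_idx)→7360, (D,hash)→8640, (D,merge)→9040 …(+6); best=3800 via (A,hash)
  {BCD}: card=2500; try (B,hash)→3000, (C,hash)→5020, (D,hash)→9960, (B,merge)→10750, (D,nl_idx)→21260, (C,nl_idx)→21400 …(+5); best=3000 via (B,hash)
  {ABD}: card=2000; try (B,hash)→4400, (A,hash)→5300, (D,hash)→9000, (D,nl_idx)→11800, (D,merge)→15800, (A,nl_idx)→20900 …(+5); best=4400 via (B,hash)
  {ABC}: card=2000; try (B,hash)→2040, (C,hash)→2920, (A,hash)→4160, (B,merge)→5390, (C,nl_idx)→9800, (C,merge)→12440 …(+5); best=2040 via (B,hash)
  {ABCD}: card=100; try (B,hash)→4560, (B,merge)→5590, (A,hash)→6900, (C,hash)→7520, (D,hash)→11240, (B,nl)→11800 …(+9); best=4560 via (B,hash)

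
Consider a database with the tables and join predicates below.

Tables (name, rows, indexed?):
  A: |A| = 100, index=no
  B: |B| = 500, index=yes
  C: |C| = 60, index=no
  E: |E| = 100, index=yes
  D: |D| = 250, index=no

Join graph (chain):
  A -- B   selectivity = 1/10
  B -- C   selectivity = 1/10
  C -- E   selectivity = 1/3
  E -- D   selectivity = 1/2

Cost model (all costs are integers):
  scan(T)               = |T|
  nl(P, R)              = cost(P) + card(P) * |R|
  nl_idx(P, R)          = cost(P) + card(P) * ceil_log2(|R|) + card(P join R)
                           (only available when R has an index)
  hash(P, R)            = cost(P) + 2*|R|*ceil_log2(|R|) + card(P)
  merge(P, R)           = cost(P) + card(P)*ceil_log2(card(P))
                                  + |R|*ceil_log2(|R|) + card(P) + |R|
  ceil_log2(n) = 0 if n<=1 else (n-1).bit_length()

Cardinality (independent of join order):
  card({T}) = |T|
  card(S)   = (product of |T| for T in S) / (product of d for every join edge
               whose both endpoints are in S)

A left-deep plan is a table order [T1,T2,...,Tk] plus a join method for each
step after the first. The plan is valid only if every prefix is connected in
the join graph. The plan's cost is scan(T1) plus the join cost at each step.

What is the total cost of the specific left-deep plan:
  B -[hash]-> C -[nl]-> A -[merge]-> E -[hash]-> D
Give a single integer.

1786520

step 1: scan B: cost=500, card=500
step 2: join C via hash
    card(P join C) = 500*60/(10) = 3000
    cost = 500 + 2*60*6 + 500 = 1720
step 3: join A via nl
    card(P join A) = 3000*100/(10) = 30000
    cost = 1720 + 3000*100 = 301720
step 4: join E via merge
    card(P join E) = 30000*100/(3) = 1000000
    cost = 301720 + 30000*15 + 100*7 + 30000 + 100 = 782520
step 5: join D via hash
    card(P join D) = 1000000*250/(2) = 125000000
    cost = 782520 + 2*250*8 + 1000000 = 1786520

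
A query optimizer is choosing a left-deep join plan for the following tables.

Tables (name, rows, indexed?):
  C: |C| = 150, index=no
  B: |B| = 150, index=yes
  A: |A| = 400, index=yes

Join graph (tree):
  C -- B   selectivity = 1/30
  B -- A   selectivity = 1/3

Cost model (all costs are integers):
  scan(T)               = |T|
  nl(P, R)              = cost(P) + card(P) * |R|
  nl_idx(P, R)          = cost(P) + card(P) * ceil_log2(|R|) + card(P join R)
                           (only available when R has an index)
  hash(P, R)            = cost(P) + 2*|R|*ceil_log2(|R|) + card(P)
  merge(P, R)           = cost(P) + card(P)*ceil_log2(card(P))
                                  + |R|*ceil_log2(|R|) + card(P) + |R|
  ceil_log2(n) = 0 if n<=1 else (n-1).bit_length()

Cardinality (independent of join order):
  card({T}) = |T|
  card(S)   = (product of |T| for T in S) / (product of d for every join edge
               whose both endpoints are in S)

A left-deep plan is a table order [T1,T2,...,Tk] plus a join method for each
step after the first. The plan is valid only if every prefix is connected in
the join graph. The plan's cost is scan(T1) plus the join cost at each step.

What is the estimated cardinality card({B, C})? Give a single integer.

750

Tables in S: B(150), C(150)
Edges inside S: C-B(d=30)
numerator = 150 * 150 = 22500
denominator = 30 = 30
card(S) = 22500 / 30 = 750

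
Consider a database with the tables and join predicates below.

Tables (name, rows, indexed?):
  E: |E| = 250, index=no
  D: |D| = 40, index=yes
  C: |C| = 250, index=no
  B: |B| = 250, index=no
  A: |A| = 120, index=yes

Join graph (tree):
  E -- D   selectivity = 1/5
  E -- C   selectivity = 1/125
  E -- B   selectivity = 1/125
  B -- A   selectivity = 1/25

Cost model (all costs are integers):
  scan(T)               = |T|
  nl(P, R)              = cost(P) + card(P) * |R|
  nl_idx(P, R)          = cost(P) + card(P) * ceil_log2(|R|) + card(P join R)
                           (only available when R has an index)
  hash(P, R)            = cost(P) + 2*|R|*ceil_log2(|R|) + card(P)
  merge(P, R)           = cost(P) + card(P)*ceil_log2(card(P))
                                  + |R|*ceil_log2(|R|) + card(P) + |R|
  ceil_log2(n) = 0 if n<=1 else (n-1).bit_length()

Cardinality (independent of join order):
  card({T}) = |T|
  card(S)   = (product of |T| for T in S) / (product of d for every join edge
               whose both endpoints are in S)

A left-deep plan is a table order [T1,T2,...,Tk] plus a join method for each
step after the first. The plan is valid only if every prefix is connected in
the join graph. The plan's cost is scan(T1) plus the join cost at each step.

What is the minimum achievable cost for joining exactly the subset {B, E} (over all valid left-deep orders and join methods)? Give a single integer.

4500

Selinger DP over subsets of {B,E}:
  {E}: scan cost=250, card=250
  {B}: scan cost=250, card=250
  {BE}: card=500; try (E,hash)→4500, (B,hash)→4500, (E,merge)→4750, (B,merge)→4750, (E,nl)→62750, (B,nl)→62750; best=4500 via (E,hash)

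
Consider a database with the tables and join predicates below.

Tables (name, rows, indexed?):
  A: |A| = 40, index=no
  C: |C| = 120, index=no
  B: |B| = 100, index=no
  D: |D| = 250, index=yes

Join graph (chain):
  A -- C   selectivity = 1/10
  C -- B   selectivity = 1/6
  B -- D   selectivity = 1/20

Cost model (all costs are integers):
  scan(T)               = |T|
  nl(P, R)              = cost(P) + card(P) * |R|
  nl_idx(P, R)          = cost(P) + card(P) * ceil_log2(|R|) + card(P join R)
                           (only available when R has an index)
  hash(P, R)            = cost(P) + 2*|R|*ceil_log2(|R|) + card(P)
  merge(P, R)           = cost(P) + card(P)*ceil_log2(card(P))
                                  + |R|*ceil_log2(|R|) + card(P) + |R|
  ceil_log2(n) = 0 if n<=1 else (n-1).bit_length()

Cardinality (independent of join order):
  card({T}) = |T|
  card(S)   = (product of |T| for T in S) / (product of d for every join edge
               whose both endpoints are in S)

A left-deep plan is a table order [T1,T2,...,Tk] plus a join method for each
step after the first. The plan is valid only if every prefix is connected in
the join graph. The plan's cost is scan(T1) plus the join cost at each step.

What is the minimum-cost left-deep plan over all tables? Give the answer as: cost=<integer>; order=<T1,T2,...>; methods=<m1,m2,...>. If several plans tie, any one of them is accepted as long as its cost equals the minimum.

Selinger DP (subsets sized 1..n):
  {A}: scan cost=40, card=40
  {C}: scan cost=120, card=120
  {B}: scan cost=100, card=100
  {D}: scan cost=250, card=250
  {AC}: card=480; try (A,hash)→720, (C,merge)→1280, (A,merge)→1360, (C,hash)→1760, (C,nl)→4840, (A,nl)→4920; best=720 via (A,hash)
  {BC}: card=2000; try (B,hash)→1640, (C,merge)→1860, (C,hash)→1880, (B,merge)→1880, (C,nl)→12100, (B,nl)→12120; best=1640 via (B,hash)
  {BD}: card=1250; try (B,hash)→1900, (D,nl_idx)→2150, (D,merge)→3150, (B,merge)→3300, (D,hash)→4200, (D,nl)→25100 …(+1); best=1900 via (B,hash)
  {ABC}: card=8000; try (B,hash)→2600, (A,hash)→4120, (B,merge)→6320, (A,merge)→25920, (B,nl)→48720, (A,nl)→81640; best=2600 via (B,hash)
  {BCD}: card=25000; try (C,hash)→4830, (D,hash)→7640, (C,merge)→17860, (D,merge)→27890, (D,nl_idx)→42640, (C,nl)→151900 …(+1); best=4830 via (C,hash)
  {ABCD}: card=100000; try (D,hash)→14600, (A,hash)→30310, (D,merge)→116850, (D,nl_idx)→166600, (A,merge)→405110, (A,nl)→1004830 …(+1); best=14600 via (D,hash)

cost=14600; order=C,A,B,D; methods=hash,hash,hash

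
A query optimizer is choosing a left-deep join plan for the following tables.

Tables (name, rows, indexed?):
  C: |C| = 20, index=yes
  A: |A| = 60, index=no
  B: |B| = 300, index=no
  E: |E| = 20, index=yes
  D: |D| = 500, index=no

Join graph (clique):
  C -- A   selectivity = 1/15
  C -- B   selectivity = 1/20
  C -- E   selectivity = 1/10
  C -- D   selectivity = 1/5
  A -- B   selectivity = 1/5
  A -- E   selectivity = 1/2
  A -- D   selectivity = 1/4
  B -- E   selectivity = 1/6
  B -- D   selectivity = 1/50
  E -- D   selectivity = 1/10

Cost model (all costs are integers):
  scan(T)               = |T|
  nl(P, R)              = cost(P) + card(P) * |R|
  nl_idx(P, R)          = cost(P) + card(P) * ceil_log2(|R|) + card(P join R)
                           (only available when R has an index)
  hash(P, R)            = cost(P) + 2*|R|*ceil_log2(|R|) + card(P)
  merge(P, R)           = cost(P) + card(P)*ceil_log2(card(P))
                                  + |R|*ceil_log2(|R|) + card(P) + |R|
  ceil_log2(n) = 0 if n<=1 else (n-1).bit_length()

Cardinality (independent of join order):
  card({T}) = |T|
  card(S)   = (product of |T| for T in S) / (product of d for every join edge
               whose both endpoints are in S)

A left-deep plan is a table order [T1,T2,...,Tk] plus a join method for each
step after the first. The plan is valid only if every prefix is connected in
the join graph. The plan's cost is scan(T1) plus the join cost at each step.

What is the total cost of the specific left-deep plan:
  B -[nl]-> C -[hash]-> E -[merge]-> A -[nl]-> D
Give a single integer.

28020

step 1: scan B: cost=300, card=300
step 2: join C via nl
    card(P join C) = 300*20/(20) = 300
    cost = 300 + 300*20 = 6300
step 3: join E via hash
    card(P join E) = 300*20/(10*6) = 100
    cost = 6300 + 2*20*5 + 300 = 6800
step 4: join A via merge
    card(P join A) = 100*60/(15*5*2) = 40
    cost = 6800 + 100*7 + 60*6 + 100 + 60 = 8020
step 5: join D via nl
    card(P join D) = 40*500/(5*4*50*10) = 2
    cost = 8020 + 40*500 = 28020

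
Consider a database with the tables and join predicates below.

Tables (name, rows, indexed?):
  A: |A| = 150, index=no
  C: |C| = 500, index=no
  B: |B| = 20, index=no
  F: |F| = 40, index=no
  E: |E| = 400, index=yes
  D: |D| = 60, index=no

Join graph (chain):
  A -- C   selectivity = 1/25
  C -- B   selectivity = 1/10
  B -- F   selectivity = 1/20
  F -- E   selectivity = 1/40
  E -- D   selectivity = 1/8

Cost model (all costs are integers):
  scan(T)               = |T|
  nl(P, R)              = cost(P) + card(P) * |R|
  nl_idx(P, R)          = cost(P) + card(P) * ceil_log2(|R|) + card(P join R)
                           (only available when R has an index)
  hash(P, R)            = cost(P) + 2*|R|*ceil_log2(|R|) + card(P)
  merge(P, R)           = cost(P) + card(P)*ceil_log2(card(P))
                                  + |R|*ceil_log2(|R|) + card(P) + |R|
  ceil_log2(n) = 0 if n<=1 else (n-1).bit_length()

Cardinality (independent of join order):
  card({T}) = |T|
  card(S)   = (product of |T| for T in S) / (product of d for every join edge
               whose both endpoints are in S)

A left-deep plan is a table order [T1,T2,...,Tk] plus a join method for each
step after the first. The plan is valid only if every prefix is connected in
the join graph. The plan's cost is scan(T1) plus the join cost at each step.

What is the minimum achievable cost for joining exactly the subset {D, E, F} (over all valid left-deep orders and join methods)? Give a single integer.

Selinger DP over subsets of {D,E,F}:
  {F}: scan cost=40, card=40
  {E}: scan cost=400, card=400
  {D}: scan cost=60, card=60
  {EF}: card=400; try (E,nl_idx)→800, (F,hash)→1280, (E,merge)→4320, (F,merge)→4680, (E,hash)→7280, (E,nl)→16040 …(+1); best=800 via (E,nl_idx)
  {DE}: card=3000; try (D,hash)→1520, (E,nl_idx)→3600, (E,merge)→4480, (D,merge)→4820, (E,hash)→7320, (E,nl)→24060 …(+1); best=1520 via (D,hash)
  {DEF}: card=3000; try (D,hash)→1920, (F,hash)→5000, (D,merge)→5220, (D,nl)→24800, (F,merge)→40800, (F,nl)→121520; best=1920 via (D,hash)

1920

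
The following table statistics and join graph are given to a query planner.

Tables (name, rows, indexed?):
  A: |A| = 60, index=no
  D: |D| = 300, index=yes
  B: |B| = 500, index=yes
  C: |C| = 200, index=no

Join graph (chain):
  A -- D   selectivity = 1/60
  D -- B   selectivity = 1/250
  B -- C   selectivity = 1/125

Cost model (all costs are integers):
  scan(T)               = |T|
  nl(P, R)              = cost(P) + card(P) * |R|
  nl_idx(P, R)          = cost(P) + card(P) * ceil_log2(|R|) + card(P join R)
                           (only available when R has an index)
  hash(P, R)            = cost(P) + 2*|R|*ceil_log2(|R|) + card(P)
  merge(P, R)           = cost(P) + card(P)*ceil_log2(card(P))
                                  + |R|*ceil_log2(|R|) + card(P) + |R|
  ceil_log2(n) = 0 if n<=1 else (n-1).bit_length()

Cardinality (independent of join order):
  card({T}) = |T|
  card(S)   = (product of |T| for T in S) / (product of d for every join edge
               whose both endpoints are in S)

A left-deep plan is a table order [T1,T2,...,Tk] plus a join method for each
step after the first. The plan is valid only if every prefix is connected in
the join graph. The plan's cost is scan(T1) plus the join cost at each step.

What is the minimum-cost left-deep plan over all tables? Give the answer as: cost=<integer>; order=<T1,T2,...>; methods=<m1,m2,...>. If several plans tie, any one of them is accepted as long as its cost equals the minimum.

cost=8000; order=A,D,B,C; methods=nl_idx,nl_idx,hash

Selinger DP (subsets sized 1..n):
  {A}: scan cost=60, card=60
  {D}: scan cost=300, card=300
  {B}: scan cost=500, card=500
  {C}: scan cost=200, card=200
  {AD}: card=300; try (D,nl_idx)→900, (A,hash)→1320, (D,merge)→3480, (A,merge)→3720, (D,hash)→5520, (D,nl)→18060 …(+1); best=900 via (D,nl_idx)
  {BD}: card=600; try (B,nl_idx)→3600, (D,nl_idx)→5600, (D,hash)→6400, (B,merge)→8300, (D,merge)→8500, (B,hash)→9600 …(+2); best=3600 via (B,nl_idx)
  {BC}: card=800; try (B,nl_idx)→2800, (C,hash)→4200, (B,merge)→7000, (C,merge)→7300, (B,hash)→9400, (B,nl)→100200 …(+1); best=2800 via (B,nl_idx)
  {ABD}: card=600; try (B,nl_idx)→4200, (A,hash)→4920, (B,merge)→8900, (B,hash)→10200, (A,merge)→10620, (A,nl)→39600 …(+1); best=4200 via (B,nl_idx)
  {BCD}: card=960; try (C,hash)→7400, (D,hash)→9000, (D,nl_idx)→10960, (C,merge)→12000, (D,merge)→14600, (C,nl)→123600 …(+1); best=7400 via (C,hash)
  {ABCD}: card=960; try (C,hash)→8000, (A,hash)→9080, (C,merge)→12600, (A,merge)→18380, (A,nl)→65000, (C,nl)→124200; best=8000 via (C,hash)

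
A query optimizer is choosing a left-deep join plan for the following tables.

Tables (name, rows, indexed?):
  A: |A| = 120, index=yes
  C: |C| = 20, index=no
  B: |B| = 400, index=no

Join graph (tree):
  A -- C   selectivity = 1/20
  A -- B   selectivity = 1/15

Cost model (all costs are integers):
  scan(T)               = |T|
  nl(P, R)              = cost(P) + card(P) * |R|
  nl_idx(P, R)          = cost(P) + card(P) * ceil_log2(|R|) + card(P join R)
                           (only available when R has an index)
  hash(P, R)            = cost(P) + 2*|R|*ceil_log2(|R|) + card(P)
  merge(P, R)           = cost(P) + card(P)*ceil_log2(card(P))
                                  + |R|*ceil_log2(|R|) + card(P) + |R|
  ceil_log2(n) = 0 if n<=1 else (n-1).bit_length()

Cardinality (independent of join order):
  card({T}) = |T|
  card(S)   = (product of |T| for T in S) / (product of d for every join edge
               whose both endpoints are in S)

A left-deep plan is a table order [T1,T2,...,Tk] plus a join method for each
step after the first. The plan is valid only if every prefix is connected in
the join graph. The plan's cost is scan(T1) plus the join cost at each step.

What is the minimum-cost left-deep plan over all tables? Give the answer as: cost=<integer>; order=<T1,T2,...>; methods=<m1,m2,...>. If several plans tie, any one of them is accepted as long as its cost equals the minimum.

cost=5240; order=C,A,B; methods=nl_idx,merge

Selinger DP (subsets sized 1..n):
  {A}: scan cost=120, card=120
  {C}: scan cost=20, card=20
  {B}: scan cost=400, card=400
  {AC}: card=120; try (A,nl_idx)→280, (C,hash)→440, (A,merge)→1100, (C,merge)→1200, (A,hash)→1720, (A,nl)→2420 …(+1); best=280 via (A,nl_idx)
  {AB}: card=3200; try (A,hash)→2480, (B,merge)→5080, (A,merge)→5360, (A,nl_idx)→6400, (B,hash)→7440, (B,nl)→48120 …(+1); best=2480 via (A,hash)
  {ABC}: card=3200; try (B,merge)→5240, (C,hash)→5880, (B,hash)→7600, (C,merge)→44200, (B,nl)→48280, (C,nl)→66480; best=5240 via (B,merge)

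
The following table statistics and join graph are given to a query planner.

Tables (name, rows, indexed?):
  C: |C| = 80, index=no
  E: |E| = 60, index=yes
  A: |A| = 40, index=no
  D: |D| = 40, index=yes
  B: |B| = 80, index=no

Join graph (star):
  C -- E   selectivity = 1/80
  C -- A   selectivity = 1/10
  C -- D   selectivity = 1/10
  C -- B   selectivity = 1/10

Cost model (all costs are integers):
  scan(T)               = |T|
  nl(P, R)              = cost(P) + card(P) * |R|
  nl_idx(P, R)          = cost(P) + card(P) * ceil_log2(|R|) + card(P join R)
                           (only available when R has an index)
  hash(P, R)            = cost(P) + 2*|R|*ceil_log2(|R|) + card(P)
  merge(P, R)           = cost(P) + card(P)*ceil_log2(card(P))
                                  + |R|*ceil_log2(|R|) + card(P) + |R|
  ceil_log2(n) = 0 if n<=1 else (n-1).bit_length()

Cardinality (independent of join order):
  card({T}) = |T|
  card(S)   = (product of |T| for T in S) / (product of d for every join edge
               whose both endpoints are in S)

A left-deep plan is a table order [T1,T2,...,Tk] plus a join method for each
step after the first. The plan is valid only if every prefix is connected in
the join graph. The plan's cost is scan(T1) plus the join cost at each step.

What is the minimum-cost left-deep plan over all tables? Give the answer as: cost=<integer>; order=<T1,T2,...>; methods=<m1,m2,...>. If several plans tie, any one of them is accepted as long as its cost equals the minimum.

cost=3960; order=C,E,A,D,B; methods=nl_idx,hash,hash,hash

Selinger DP (subsets sized 1..n):
  {C}: scan cost=80, card=80
  {E}: scan cost=60, card=60
  {A}: scan cost=40, card=40
  {D}: scan cost=40, card=40
  {B}: scan cost=80, card=80
  {CE}: card=60; try (E,nl_idx)→620, (E,hash)→880, (C,merge)→1120, (E,merge)→1140, (C,hash)→1240, (C,nl)→4860 …(+1); best=620 via (E,nl_idx)
  {AC}: card=320; try (A,hash)→640, (C,merge)→960, (A,merge)→1000, (C,hash)→1200, (C,nl)→3240, (A,nl)→3280; best=640 via (A,hash)
  {CD}: card=320; try (D,hash)→640, (D,nl_idx)→880, (C,merge)→960, (D,merge)→1000, (C,hash)→1200, (C,nl)→3240 …(+1); best=640 via (D,hash)
  {BC}: card=640; try (C,hash)→1280, (B,hash)→1280, (C,merge)→1360, (B,merge)→1360, (C,nl)→6480, (B,nl)→6480; best=1280 via (C,hash)
  {ACE}: card=240; try (A,hash)→1160, (A,merge)→1320, (E,hash)→1680, (E,nl_idx)→2800, (A,nl)→3020, (E,merge)→4260 …(+1); best=1160 via (A,hash)
  {CDE}: card=240; try (D,hash)→1160, (D,nl_idx)→1220, (D,merge)→1320, (E,hash)→1680, (E,nl_idx)→2800, (D,nl)→3020 …(+2); best=1160 via (D,hash)
  {BCE}: card=480; try (B,merge)→1680, (B,hash)→1800, (E,hash)→2640, (B,nl)→5420, (E,nl_idx)→5600, (E,merge)→8740 …(+1); best=1680 via (B,merge)
  {ACD}: card=1280; try (D,hash)→1440, (A,hash)→1440, (D,nl_idx)→3840, (D,merge)→4120, (A,merge)→4120, (D,nl)→13440 …(+1); best=1440 via (D,hash)
  {ABC}: card=2560; try (B,hash)→2080, (A,hash)→2400, (B,merge)→4480, (A,merge)→8600, (B,nl)→26240, (A,nl)→26880; best=2080 via (B,hash)
  {BCD}: card=2560; try (B,hash)→2080, (D,hash)→2400, (B,merge)→4480, (D,nl_idx)→7680, (D,merge)→8600, (B,nl)→26240 …(+1); best=2080 via (B,hash)
  {ACDE}: card=960; try (D,hash)→1880, (A,hash)→1880, (E,hash)→3440, (D,nl_idx)→3560, (D,merge)→3600, (A,merge)→3600 …(+5); best=1880 via (D,hash)
  {ABCE}: card=1920; try (B,hash)→2520, (A,hash)→2640, (B,merge)→3960, (E,hash)→5360, (A,merge)→6760, (E,nl_idx)→19360 …(+4); best=2520 via (B,hash)
  {BCDE}: card=1920; try (B,hash)→2520, (D,hash)→2640, (B,merge)→3960, (E,hash)→5360, (D,nl_idx)→6480, (D,merge)→6760 …(+5); best=2520 via (B,hash)
  {ABCD}: card=10240; try (B,hash)→3840, (D,hash)→5120, (A,hash)→5120, (B,merge)→17440, (D,nl_idx)→27680, (D,merge)→35640 …(+4); best=3840 via (B,hash)
  {ABCDE}: card=7680; try (B,hash)→3960, (D,hash)→4920, (A,hash)→4920, (B,merge)→13080, (E,hash)→14800, (D,nl_idx)→21720 …(+8); best=3960 via (B,hash)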